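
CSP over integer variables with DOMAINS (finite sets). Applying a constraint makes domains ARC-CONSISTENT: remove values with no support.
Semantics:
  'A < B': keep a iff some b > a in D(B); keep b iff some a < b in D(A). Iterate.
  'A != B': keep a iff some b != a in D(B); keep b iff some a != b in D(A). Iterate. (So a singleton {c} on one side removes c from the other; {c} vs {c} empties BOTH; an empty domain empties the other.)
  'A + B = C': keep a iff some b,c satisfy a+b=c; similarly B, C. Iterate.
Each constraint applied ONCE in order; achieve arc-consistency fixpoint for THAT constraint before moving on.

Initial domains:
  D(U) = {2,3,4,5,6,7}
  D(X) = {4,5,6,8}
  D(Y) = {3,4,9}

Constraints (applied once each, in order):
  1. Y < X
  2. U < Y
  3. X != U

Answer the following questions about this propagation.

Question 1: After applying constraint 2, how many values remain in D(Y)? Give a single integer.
Constraint 1 (Y < X) on D(Y)={3,4,9} D(X)={4,5,6,8}: Y {3,4,9}->{3,4}
Constraint 2 (U < Y) on D(U)={2,3,4,5,6,7} D(Y)={3,4}: U {2,3,4,5,6,7}->{2,3}
So after constraint 2: D(Y)={3,4}, size = 2

Answer: 2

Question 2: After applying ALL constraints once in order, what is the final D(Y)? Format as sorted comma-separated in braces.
Answer: {3,4}

Derivation:
Constraint 1 (Y < X) on D(Y)={3,4,9} D(X)={4,5,6,8}: Y {3,4,9}->{3,4}
Constraint 2 (U < Y) on D(U)={2,3,4,5,6,7} D(Y)={3,4}: U {2,3,4,5,6,7}->{2,3}
Constraint 3 (X != U) on D(X)={4,5,6,8} D(U)={2,3}: no change
So after all 3 constraints: D(Y) = {3,4}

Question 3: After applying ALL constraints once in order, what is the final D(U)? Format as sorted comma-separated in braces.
Answer: {2,3}

Derivation:
Constraint 1 (Y < X) on D(Y)={3,4,9} D(X)={4,5,6,8}: Y {3,4,9}->{3,4}
Constraint 2 (U < Y) on D(U)={2,3,4,5,6,7} D(Y)={3,4}: U {2,3,4,5,6,7}->{2,3}
Constraint 3 (X != U) on D(X)={4,5,6,8} D(U)={2,3}: no change
So after all 3 constraints: D(U) = {2,3}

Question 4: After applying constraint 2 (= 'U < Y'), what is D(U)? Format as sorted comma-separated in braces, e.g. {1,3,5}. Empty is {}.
Constraint 1 (Y < X) on D(Y)={3,4,9} D(X)={4,5,6,8}: Y {3,4,9}->{3,4}
Constraint 2 (U < Y) on D(U)={2,3,4,5,6,7} D(Y)={3,4}: U {2,3,4,5,6,7}->{2,3}
So after constraint 2: D(U) = {2,3}

Answer: {2,3}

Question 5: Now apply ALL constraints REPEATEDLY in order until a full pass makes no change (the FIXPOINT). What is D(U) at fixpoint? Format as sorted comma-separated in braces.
Answer: {2,3}

Derivation:
pass 0 (initial): D(U)={2,3,4,5,6,7}
pass 1: U {2,3,4,5,6,7}->{2,3}; Y {3,4,9}->{3,4}
pass 2: no change
Fixpoint after 2 passes: D(U) = {2,3}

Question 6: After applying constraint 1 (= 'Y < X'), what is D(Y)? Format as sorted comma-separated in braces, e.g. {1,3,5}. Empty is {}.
Answer: {3,4}

Derivation:
Constraint 1 (Y < X) on D(Y)={3,4,9} D(X)={4,5,6,8}: Y {3,4,9}->{3,4}
So after constraint 1: D(Y) = {3,4}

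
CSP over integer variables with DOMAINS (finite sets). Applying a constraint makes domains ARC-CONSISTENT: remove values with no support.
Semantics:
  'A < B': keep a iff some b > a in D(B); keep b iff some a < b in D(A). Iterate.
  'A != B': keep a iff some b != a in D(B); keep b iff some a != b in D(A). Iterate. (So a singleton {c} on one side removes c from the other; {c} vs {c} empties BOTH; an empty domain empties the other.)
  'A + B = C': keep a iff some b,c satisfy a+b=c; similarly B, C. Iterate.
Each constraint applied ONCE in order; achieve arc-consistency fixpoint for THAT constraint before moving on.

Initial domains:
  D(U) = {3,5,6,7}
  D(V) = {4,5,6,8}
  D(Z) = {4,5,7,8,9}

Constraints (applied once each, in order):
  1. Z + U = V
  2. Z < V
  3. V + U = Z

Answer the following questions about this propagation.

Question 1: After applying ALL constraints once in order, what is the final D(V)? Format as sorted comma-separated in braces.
Constraint 1 (Z + U = V) on D(Z)={4,5,7,8,9} D(U)={3,5,6,7} D(V)={4,5,6,8}: Z {4,5,7,8,9}->{5}; U {3,5,6,7}->{3}; V {4,5,6,8}->{8}
Constraint 2 (Z < V) on D(Z)={5} D(V)={8}: no change
Constraint 3 (V + U = Z) on D(V)={8} D(U)={3} D(Z)={5}: V {8}->{}; U {3}->{}; Z {5}->{}
So after all 3 constraints: D(V) = {}

Answer: {}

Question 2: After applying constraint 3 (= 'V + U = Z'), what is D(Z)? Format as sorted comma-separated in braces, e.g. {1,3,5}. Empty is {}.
Constraint 1 (Z + U = V) on D(Z)={4,5,7,8,9} D(U)={3,5,6,7} D(V)={4,5,6,8}: Z {4,5,7,8,9}->{5}; U {3,5,6,7}->{3}; V {4,5,6,8}->{8}
Constraint 2 (Z < V) on D(Z)={5} D(V)={8}: no change
Constraint 3 (V + U = Z) on D(V)={8} D(U)={3} D(Z)={5}: V {8}->{}; U {3}->{}; Z {5}->{}
So after constraint 3: D(Z) = {}

Answer: {}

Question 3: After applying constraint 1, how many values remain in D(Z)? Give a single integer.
Answer: 1

Derivation:
Constraint 1 (Z + U = V) on D(Z)={4,5,7,8,9} D(U)={3,5,6,7} D(V)={4,5,6,8}: Z {4,5,7,8,9}->{5}; U {3,5,6,7}->{3}; V {4,5,6,8}->{8}
So after constraint 1: D(Z)={5}, size = 1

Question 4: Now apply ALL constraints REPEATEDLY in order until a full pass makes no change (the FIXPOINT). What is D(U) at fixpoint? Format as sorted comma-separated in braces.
pass 0 (initial): D(U)={3,5,6,7}
pass 1: U {3,5,6,7}->{}; V {4,5,6,8}->{}; Z {4,5,7,8,9}->{}
pass 2: no change
Fixpoint after 2 passes: D(U) = {}

Answer: {}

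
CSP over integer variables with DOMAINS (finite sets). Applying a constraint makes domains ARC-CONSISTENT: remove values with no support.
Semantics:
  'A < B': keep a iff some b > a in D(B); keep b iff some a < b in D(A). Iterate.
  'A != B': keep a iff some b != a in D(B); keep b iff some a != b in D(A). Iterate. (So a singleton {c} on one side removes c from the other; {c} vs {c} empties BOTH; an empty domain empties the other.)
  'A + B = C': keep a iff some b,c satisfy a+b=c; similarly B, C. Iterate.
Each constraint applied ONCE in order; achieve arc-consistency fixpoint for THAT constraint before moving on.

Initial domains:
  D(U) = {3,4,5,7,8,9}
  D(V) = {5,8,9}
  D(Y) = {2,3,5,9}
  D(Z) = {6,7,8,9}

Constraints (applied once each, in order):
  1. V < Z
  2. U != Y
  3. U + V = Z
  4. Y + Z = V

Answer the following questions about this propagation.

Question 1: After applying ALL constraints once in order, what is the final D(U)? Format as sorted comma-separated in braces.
Answer: {3,4}

Derivation:
Constraint 1 (V < Z) on D(V)={5,8,9} D(Z)={6,7,8,9}: V {5,8,9}->{5,8}
Constraint 2 (U != Y) on D(U)={3,4,5,7,8,9} D(Y)={2,3,5,9}: no change
Constraint 3 (U + V = Z) on D(U)={3,4,5,7,8,9} D(V)={5,8} D(Z)={6,7,8,9}: U {3,4,5,7,8,9}->{3,4}; V {5,8}->{5}; Z {6,7,8,9}->{8,9}
Constraint 4 (Y + Z = V) on D(Y)={2,3,5,9} D(Z)={8,9} D(V)={5}: Y {2,3,5,9}->{}; Z {8,9}->{}; V {5}->{}
So after all 4 constraints: D(U) = {3,4}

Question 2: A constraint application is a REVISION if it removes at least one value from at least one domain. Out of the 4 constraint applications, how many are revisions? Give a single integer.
Constraint 1 (V < Z) on D(V)={5,8,9} D(Z)={6,7,8,9}: V {5,8,9}->{5,8} => REVISION
Constraint 2 (U != Y) on D(U)={3,4,5,7,8,9} D(Y)={2,3,5,9}: no change => not a revision
Constraint 3 (U + V = Z) on D(U)={3,4,5,7,8,9} D(V)={5,8} D(Z)={6,7,8,9}: U {3,4,5,7,8,9}->{3,4}; V {5,8}->{5}; Z {6,7,8,9}->{8,9} => REVISION
Constraint 4 (Y + Z = V) on D(Y)={2,3,5,9} D(Z)={8,9} D(V)={5}: Y {2,3,5,9}->{}; Z {8,9}->{}; V {5}->{} => REVISION
Total revisions = 3

Answer: 3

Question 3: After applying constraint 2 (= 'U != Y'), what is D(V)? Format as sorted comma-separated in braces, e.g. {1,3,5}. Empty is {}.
Constraint 1 (V < Z) on D(V)={5,8,9} D(Z)={6,7,8,9}: V {5,8,9}->{5,8}
Constraint 2 (U != Y) on D(U)={3,4,5,7,8,9} D(Y)={2,3,5,9}: no change
So after constraint 2: D(V) = {5,8}

Answer: {5,8}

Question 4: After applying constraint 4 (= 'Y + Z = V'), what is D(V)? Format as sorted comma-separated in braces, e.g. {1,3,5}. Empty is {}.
Answer: {}

Derivation:
Constraint 1 (V < Z) on D(V)={5,8,9} D(Z)={6,7,8,9}: V {5,8,9}->{5,8}
Constraint 2 (U != Y) on D(U)={3,4,5,7,8,9} D(Y)={2,3,5,9}: no change
Constraint 3 (U + V = Z) on D(U)={3,4,5,7,8,9} D(V)={5,8} D(Z)={6,7,8,9}: U {3,4,5,7,8,9}->{3,4}; V {5,8}->{5}; Z {6,7,8,9}->{8,9}
Constraint 4 (Y + Z = V) on D(Y)={2,3,5,9} D(Z)={8,9} D(V)={5}: Y {2,3,5,9}->{}; Z {8,9}->{}; V {5}->{}
So after constraint 4: D(V) = {}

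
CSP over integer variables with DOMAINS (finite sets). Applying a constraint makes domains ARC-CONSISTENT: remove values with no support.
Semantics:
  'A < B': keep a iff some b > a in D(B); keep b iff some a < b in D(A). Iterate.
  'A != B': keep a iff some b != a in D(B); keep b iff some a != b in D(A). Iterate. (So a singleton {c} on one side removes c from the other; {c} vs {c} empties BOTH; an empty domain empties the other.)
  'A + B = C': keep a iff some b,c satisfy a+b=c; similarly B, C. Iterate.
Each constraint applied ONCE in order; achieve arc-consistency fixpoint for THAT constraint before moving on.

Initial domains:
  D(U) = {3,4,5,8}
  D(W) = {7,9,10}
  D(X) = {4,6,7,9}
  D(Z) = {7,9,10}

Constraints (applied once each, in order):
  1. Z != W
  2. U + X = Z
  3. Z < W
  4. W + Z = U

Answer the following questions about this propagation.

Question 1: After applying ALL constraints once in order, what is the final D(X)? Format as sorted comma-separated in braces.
Constraint 1 (Z != W) on D(Z)={7,9,10} D(W)={7,9,10}: no change
Constraint 2 (U + X = Z) on D(U)={3,4,5,8} D(X)={4,6,7,9} D(Z)={7,9,10}: U {3,4,5,8}->{3,4,5}; X {4,6,7,9}->{4,6,7}
Constraint 3 (Z < W) on D(Z)={7,9,10} D(W)={7,9,10}: Z {7,9,10}->{7,9}; W {7,9,10}->{9,10}
Constraint 4 (W + Z = U) on D(W)={9,10} D(Z)={7,9} D(U)={3,4,5}: W {9,10}->{}; Z {7,9}->{}; U {3,4,5}->{}
So after all 4 constraints: D(X) = {4,6,7}

Answer: {4,6,7}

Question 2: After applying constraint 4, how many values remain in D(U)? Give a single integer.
Constraint 1 (Z != W) on D(Z)={7,9,10} D(W)={7,9,10}: no change
Constraint 2 (U + X = Z) on D(U)={3,4,5,8} D(X)={4,6,7,9} D(Z)={7,9,10}: U {3,4,5,8}->{3,4,5}; X {4,6,7,9}->{4,6,7}
Constraint 3 (Z < W) on D(Z)={7,9,10} D(W)={7,9,10}: Z {7,9,10}->{7,9}; W {7,9,10}->{9,10}
Constraint 4 (W + Z = U) on D(W)={9,10} D(Z)={7,9} D(U)={3,4,5}: W {9,10}->{}; Z {7,9}->{}; U {3,4,5}->{}
So after constraint 4: D(U)={}, size = 0

Answer: 0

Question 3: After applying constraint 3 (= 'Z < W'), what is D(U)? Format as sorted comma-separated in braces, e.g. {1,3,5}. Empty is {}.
Answer: {3,4,5}

Derivation:
Constraint 1 (Z != W) on D(Z)={7,9,10} D(W)={7,9,10}: no change
Constraint 2 (U + X = Z) on D(U)={3,4,5,8} D(X)={4,6,7,9} D(Z)={7,9,10}: U {3,4,5,8}->{3,4,5}; X {4,6,7,9}->{4,6,7}
Constraint 3 (Z < W) on D(Z)={7,9,10} D(W)={7,9,10}: Z {7,9,10}->{7,9}; W {7,9,10}->{9,10}
So after constraint 3: D(U) = {3,4,5}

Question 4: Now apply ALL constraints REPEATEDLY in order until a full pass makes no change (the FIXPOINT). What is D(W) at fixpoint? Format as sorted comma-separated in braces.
Answer: {}

Derivation:
pass 0 (initial): D(W)={7,9,10}
pass 1: U {3,4,5,8}->{}; W {7,9,10}->{}; X {4,6,7,9}->{4,6,7}; Z {7,9,10}->{}
pass 2: X {4,6,7}->{}
pass 3: no change
Fixpoint after 3 passes: D(W) = {}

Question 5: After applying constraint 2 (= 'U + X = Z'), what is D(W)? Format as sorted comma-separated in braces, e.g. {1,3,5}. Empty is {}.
Constraint 1 (Z != W) on D(Z)={7,9,10} D(W)={7,9,10}: no change
Constraint 2 (U + X = Z) on D(U)={3,4,5,8} D(X)={4,6,7,9} D(Z)={7,9,10}: U {3,4,5,8}->{3,4,5}; X {4,6,7,9}->{4,6,7}
So after constraint 2: D(W) = {7,9,10}

Answer: {7,9,10}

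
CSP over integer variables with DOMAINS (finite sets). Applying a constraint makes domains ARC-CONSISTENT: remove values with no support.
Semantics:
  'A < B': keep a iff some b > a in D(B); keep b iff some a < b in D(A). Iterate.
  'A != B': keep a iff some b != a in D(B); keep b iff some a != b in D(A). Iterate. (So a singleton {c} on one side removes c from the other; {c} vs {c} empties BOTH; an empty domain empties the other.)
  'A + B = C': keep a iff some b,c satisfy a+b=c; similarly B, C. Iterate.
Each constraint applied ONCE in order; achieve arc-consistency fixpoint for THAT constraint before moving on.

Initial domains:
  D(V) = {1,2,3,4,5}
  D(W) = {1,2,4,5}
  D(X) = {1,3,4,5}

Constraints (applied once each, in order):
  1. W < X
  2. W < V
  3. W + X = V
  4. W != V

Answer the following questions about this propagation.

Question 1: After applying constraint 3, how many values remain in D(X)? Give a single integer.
Constraint 1 (W < X) on D(W)={1,2,4,5} D(X)={1,3,4,5}: W {1,2,4,5}->{1,2,4}; X {1,3,4,5}->{3,4,5}
Constraint 2 (W < V) on D(W)={1,2,4} D(V)={1,2,3,4,5}: V {1,2,3,4,5}->{2,3,4,5}
Constraint 3 (W + X = V) on D(W)={1,2,4} D(X)={3,4,5} D(V)={2,3,4,5}: W {1,2,4}->{1,2}; X {3,4,5}->{3,4}; V {2,3,4,5}->{4,5}
So after constraint 3: D(X)={3,4}, size = 2

Answer: 2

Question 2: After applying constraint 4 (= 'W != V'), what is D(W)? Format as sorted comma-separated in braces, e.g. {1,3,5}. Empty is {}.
Constraint 1 (W < X) on D(W)={1,2,4,5} D(X)={1,3,4,5}: W {1,2,4,5}->{1,2,4}; X {1,3,4,5}->{3,4,5}
Constraint 2 (W < V) on D(W)={1,2,4} D(V)={1,2,3,4,5}: V {1,2,3,4,5}->{2,3,4,5}
Constraint 3 (W + X = V) on D(W)={1,2,4} D(X)={3,4,5} D(V)={2,3,4,5}: W {1,2,4}->{1,2}; X {3,4,5}->{3,4}; V {2,3,4,5}->{4,5}
Constraint 4 (W != V) on D(W)={1,2} D(V)={4,5}: no change
So after constraint 4: D(W) = {1,2}

Answer: {1,2}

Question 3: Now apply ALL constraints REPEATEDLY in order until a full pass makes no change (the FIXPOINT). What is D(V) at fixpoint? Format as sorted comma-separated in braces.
Answer: {4,5}

Derivation:
pass 0 (initial): D(V)={1,2,3,4,5}
pass 1: V {1,2,3,4,5}->{4,5}; W {1,2,4,5}->{1,2}; X {1,3,4,5}->{3,4}
pass 2: no change
Fixpoint after 2 passes: D(V) = {4,5}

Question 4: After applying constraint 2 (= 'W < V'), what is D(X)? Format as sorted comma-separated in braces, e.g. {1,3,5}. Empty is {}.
Answer: {3,4,5}

Derivation:
Constraint 1 (W < X) on D(W)={1,2,4,5} D(X)={1,3,4,5}: W {1,2,4,5}->{1,2,4}; X {1,3,4,5}->{3,4,5}
Constraint 2 (W < V) on D(W)={1,2,4} D(V)={1,2,3,4,5}: V {1,2,3,4,5}->{2,3,4,5}
So after constraint 2: D(X) = {3,4,5}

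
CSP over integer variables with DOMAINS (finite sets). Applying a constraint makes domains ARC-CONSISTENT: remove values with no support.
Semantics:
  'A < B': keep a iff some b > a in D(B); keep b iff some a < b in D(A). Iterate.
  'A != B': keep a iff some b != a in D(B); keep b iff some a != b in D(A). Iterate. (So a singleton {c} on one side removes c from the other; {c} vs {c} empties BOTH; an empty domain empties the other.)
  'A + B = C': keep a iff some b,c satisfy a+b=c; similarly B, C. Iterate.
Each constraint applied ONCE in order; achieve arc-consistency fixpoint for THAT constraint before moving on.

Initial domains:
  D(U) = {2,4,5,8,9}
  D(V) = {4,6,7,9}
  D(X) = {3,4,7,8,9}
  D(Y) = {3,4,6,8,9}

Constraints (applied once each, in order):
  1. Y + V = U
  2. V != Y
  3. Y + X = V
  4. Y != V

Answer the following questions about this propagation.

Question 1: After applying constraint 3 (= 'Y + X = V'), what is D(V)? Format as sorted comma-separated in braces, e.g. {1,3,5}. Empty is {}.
Constraint 1 (Y + V = U) on D(Y)={3,4,6,8,9} D(V)={4,6,7,9} D(U)={2,4,5,8,9}: Y {3,4,6,8,9}->{3,4}; V {4,6,7,9}->{4,6}; U {2,4,5,8,9}->{8,9}
Constraint 2 (V != Y) on D(V)={4,6} D(Y)={3,4}: no change
Constraint 3 (Y + X = V) on D(Y)={3,4} D(X)={3,4,7,8,9} D(V)={4,6}: Y {3,4}->{3}; X {3,4,7,8,9}->{3}; V {4,6}->{6}
So after constraint 3: D(V) = {6}

Answer: {6}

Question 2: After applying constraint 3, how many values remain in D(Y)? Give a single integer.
Answer: 1

Derivation:
Constraint 1 (Y + V = U) on D(Y)={3,4,6,8,9} D(V)={4,6,7,9} D(U)={2,4,5,8,9}: Y {3,4,6,8,9}->{3,4}; V {4,6,7,9}->{4,6}; U {2,4,5,8,9}->{8,9}
Constraint 2 (V != Y) on D(V)={4,6} D(Y)={3,4}: no change
Constraint 3 (Y + X = V) on D(Y)={3,4} D(X)={3,4,7,8,9} D(V)={4,6}: Y {3,4}->{3}; X {3,4,7,8,9}->{3}; V {4,6}->{6}
So after constraint 3: D(Y)={3}, size = 1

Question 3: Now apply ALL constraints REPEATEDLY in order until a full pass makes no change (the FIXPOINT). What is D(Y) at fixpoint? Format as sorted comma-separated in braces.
pass 0 (initial): D(Y)={3,4,6,8,9}
pass 1: U {2,4,5,8,9}->{8,9}; V {4,6,7,9}->{6}; X {3,4,7,8,9}->{3}; Y {3,4,6,8,9}->{3}
pass 2: U {8,9}->{9}
pass 3: no change
Fixpoint after 3 passes: D(Y) = {3}

Answer: {3}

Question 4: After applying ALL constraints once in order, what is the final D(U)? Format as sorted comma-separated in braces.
Constraint 1 (Y + V = U) on D(Y)={3,4,6,8,9} D(V)={4,6,7,9} D(U)={2,4,5,8,9}: Y {3,4,6,8,9}->{3,4}; V {4,6,7,9}->{4,6}; U {2,4,5,8,9}->{8,9}
Constraint 2 (V != Y) on D(V)={4,6} D(Y)={3,4}: no change
Constraint 3 (Y + X = V) on D(Y)={3,4} D(X)={3,4,7,8,9} D(V)={4,6}: Y {3,4}->{3}; X {3,4,7,8,9}->{3}; V {4,6}->{6}
Constraint 4 (Y != V) on D(Y)={3} D(V)={6}: no change
So after all 4 constraints: D(U) = {8,9}

Answer: {8,9}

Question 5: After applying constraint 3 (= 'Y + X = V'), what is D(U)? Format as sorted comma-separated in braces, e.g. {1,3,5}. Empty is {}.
Answer: {8,9}

Derivation:
Constraint 1 (Y + V = U) on D(Y)={3,4,6,8,9} D(V)={4,6,7,9} D(U)={2,4,5,8,9}: Y {3,4,6,8,9}->{3,4}; V {4,6,7,9}->{4,6}; U {2,4,5,8,9}->{8,9}
Constraint 2 (V != Y) on D(V)={4,6} D(Y)={3,4}: no change
Constraint 3 (Y + X = V) on D(Y)={3,4} D(X)={3,4,7,8,9} D(V)={4,6}: Y {3,4}->{3}; X {3,4,7,8,9}->{3}; V {4,6}->{6}
So after constraint 3: D(U) = {8,9}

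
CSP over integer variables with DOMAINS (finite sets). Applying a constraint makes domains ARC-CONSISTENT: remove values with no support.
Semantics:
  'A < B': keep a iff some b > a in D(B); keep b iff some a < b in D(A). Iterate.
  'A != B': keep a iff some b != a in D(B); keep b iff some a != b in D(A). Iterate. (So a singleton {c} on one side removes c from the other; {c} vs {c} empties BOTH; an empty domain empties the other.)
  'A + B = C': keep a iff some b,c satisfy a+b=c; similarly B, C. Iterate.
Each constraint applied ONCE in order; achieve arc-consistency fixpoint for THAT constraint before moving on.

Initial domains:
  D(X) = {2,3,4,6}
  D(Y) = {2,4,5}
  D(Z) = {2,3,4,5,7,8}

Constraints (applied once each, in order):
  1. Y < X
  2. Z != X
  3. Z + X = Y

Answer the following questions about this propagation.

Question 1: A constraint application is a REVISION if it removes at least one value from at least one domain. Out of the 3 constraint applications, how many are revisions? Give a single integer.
Answer: 2

Derivation:
Constraint 1 (Y < X) on D(Y)={2,4,5} D(X)={2,3,4,6}: X {2,3,4,6}->{3,4,6} => REVISION
Constraint 2 (Z != X) on D(Z)={2,3,4,5,7,8} D(X)={3,4,6}: no change => not a revision
Constraint 3 (Z + X = Y) on D(Z)={2,3,4,5,7,8} D(X)={3,4,6} D(Y)={2,4,5}: Z {2,3,4,5,7,8}->{2}; X {3,4,6}->{3}; Y {2,4,5}->{5} => REVISION
Total revisions = 2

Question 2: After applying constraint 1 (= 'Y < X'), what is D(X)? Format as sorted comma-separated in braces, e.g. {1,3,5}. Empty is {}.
Constraint 1 (Y < X) on D(Y)={2,4,5} D(X)={2,3,4,6}: X {2,3,4,6}->{3,4,6}
So after constraint 1: D(X) = {3,4,6}

Answer: {3,4,6}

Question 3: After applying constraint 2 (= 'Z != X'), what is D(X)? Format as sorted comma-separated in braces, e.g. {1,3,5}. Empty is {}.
Answer: {3,4,6}

Derivation:
Constraint 1 (Y < X) on D(Y)={2,4,5} D(X)={2,3,4,6}: X {2,3,4,6}->{3,4,6}
Constraint 2 (Z != X) on D(Z)={2,3,4,5,7,8} D(X)={3,4,6}: no change
So after constraint 2: D(X) = {3,4,6}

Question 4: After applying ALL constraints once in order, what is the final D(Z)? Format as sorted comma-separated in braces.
Constraint 1 (Y < X) on D(Y)={2,4,5} D(X)={2,3,4,6}: X {2,3,4,6}->{3,4,6}
Constraint 2 (Z != X) on D(Z)={2,3,4,5,7,8} D(X)={3,4,6}: no change
Constraint 3 (Z + X = Y) on D(Z)={2,3,4,5,7,8} D(X)={3,4,6} D(Y)={2,4,5}: Z {2,3,4,5,7,8}->{2}; X {3,4,6}->{3}; Y {2,4,5}->{5}
So after all 3 constraints: D(Z) = {2}

Answer: {2}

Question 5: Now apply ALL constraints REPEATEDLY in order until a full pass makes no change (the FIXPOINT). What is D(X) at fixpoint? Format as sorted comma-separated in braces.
pass 0 (initial): D(X)={2,3,4,6}
pass 1: X {2,3,4,6}->{3}; Y {2,4,5}->{5}; Z {2,3,4,5,7,8}->{2}
pass 2: X {3}->{}; Y {5}->{}; Z {2}->{}
pass 3: no change
Fixpoint after 3 passes: D(X) = {}

Answer: {}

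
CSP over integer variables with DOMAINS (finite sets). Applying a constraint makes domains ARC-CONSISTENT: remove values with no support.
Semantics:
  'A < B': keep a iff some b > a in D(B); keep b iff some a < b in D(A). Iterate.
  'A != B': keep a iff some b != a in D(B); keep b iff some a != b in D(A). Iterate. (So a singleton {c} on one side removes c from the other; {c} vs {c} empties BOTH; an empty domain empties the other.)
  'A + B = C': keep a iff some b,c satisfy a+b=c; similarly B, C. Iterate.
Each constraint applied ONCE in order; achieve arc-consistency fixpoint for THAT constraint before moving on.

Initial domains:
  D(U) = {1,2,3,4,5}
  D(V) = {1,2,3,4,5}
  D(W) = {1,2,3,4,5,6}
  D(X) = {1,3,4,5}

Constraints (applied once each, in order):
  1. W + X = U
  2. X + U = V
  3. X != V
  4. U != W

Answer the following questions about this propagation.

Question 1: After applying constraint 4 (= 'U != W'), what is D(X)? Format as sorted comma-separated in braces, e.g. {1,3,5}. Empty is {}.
Answer: {1,3}

Derivation:
Constraint 1 (W + X = U) on D(W)={1,2,3,4,5,6} D(X)={1,3,4,5} D(U)={1,2,3,4,5}: W {1,2,3,4,5,6}->{1,2,3,4}; X {1,3,4,5}->{1,3,4}; U {1,2,3,4,5}->{2,3,4,5}
Constraint 2 (X + U = V) on D(X)={1,3,4} D(U)={2,3,4,5} D(V)={1,2,3,4,5}: X {1,3,4}->{1,3}; U {2,3,4,5}->{2,3,4}; V {1,2,3,4,5}->{3,4,5}
Constraint 3 (X != V) on D(X)={1,3} D(V)={3,4,5}: no change
Constraint 4 (U != W) on D(U)={2,3,4} D(W)={1,2,3,4}: no change
So after constraint 4: D(X) = {1,3}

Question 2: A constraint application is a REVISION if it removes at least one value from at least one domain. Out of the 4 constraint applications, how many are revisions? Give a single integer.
Constraint 1 (W + X = U) on D(W)={1,2,3,4,5,6} D(X)={1,3,4,5} D(U)={1,2,3,4,5}: W {1,2,3,4,5,6}->{1,2,3,4}; X {1,3,4,5}->{1,3,4}; U {1,2,3,4,5}->{2,3,4,5} => REVISION
Constraint 2 (X + U = V) on D(X)={1,3,4} D(U)={2,3,4,5} D(V)={1,2,3,4,5}: X {1,3,4}->{1,3}; U {2,3,4,5}->{2,3,4}; V {1,2,3,4,5}->{3,4,5} => REVISION
Constraint 3 (X != V) on D(X)={1,3} D(V)={3,4,5}: no change => not a revision
Constraint 4 (U != W) on D(U)={2,3,4} D(W)={1,2,3,4}: no change => not a revision
Total revisions = 2

Answer: 2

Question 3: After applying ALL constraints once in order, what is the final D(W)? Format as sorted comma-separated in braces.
Answer: {1,2,3,4}

Derivation:
Constraint 1 (W + X = U) on D(W)={1,2,3,4,5,6} D(X)={1,3,4,5} D(U)={1,2,3,4,5}: W {1,2,3,4,5,6}->{1,2,3,4}; X {1,3,4,5}->{1,3,4}; U {1,2,3,4,5}->{2,3,4,5}
Constraint 2 (X + U = V) on D(X)={1,3,4} D(U)={2,3,4,5} D(V)={1,2,3,4,5}: X {1,3,4}->{1,3}; U {2,3,4,5}->{2,3,4}; V {1,2,3,4,5}->{3,4,5}
Constraint 3 (X != V) on D(X)={1,3} D(V)={3,4,5}: no change
Constraint 4 (U != W) on D(U)={2,3,4} D(W)={1,2,3,4}: no change
So after all 4 constraints: D(W) = {1,2,3,4}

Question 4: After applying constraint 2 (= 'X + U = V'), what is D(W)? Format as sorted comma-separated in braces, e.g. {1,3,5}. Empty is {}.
Constraint 1 (W + X = U) on D(W)={1,2,3,4,5,6} D(X)={1,3,4,5} D(U)={1,2,3,4,5}: W {1,2,3,4,5,6}->{1,2,3,4}; X {1,3,4,5}->{1,3,4}; U {1,2,3,4,5}->{2,3,4,5}
Constraint 2 (X + U = V) on D(X)={1,3,4} D(U)={2,3,4,5} D(V)={1,2,3,4,5}: X {1,3,4}->{1,3}; U {2,3,4,5}->{2,3,4}; V {1,2,3,4,5}->{3,4,5}
So after constraint 2: D(W) = {1,2,3,4}

Answer: {1,2,3,4}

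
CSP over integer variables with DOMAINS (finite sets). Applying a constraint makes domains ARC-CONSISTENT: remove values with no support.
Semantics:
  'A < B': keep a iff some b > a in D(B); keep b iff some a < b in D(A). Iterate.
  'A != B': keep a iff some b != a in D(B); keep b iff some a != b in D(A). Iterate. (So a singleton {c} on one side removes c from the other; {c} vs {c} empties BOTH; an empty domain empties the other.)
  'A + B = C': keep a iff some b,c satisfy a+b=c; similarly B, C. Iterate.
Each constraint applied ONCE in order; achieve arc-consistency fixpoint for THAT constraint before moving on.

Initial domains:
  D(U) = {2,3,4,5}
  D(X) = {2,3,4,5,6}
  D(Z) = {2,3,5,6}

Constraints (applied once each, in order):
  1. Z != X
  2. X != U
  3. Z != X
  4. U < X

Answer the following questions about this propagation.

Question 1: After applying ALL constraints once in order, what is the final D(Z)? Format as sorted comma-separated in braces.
Answer: {2,3,5,6}

Derivation:
Constraint 1 (Z != X) on D(Z)={2,3,5,6} D(X)={2,3,4,5,6}: no change
Constraint 2 (X != U) on D(X)={2,3,4,5,6} D(U)={2,3,4,5}: no change
Constraint 3 (Z != X) on D(Z)={2,3,5,6} D(X)={2,3,4,5,6}: no change
Constraint 4 (U < X) on D(U)={2,3,4,5} D(X)={2,3,4,5,6}: X {2,3,4,5,6}->{3,4,5,6}
So after all 4 constraints: D(Z) = {2,3,5,6}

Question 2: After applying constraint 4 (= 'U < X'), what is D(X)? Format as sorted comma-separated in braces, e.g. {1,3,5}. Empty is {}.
Answer: {3,4,5,6}

Derivation:
Constraint 1 (Z != X) on D(Z)={2,3,5,6} D(X)={2,3,4,5,6}: no change
Constraint 2 (X != U) on D(X)={2,3,4,5,6} D(U)={2,3,4,5}: no change
Constraint 3 (Z != X) on D(Z)={2,3,5,6} D(X)={2,3,4,5,6}: no change
Constraint 4 (U < X) on D(U)={2,3,4,5} D(X)={2,3,4,5,6}: X {2,3,4,5,6}->{3,4,5,6}
So after constraint 4: D(X) = {3,4,5,6}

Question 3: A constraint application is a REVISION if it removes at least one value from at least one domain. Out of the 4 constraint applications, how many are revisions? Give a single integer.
Constraint 1 (Z != X) on D(Z)={2,3,5,6} D(X)={2,3,4,5,6}: no change => not a revision
Constraint 2 (X != U) on D(X)={2,3,4,5,6} D(U)={2,3,4,5}: no change => not a revision
Constraint 3 (Z != X) on D(Z)={2,3,5,6} D(X)={2,3,4,5,6}: no change => not a revision
Constraint 4 (U < X) on D(U)={2,3,4,5} D(X)={2,3,4,5,6}: X {2,3,4,5,6}->{3,4,5,6} => REVISION
Total revisions = 1

Answer: 1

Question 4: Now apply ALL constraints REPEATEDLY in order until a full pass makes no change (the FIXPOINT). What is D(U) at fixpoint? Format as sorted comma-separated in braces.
Answer: {2,3,4,5}

Derivation:
pass 0 (initial): D(U)={2,3,4,5}
pass 1: X {2,3,4,5,6}->{3,4,5,6}
pass 2: no change
Fixpoint after 2 passes: D(U) = {2,3,4,5}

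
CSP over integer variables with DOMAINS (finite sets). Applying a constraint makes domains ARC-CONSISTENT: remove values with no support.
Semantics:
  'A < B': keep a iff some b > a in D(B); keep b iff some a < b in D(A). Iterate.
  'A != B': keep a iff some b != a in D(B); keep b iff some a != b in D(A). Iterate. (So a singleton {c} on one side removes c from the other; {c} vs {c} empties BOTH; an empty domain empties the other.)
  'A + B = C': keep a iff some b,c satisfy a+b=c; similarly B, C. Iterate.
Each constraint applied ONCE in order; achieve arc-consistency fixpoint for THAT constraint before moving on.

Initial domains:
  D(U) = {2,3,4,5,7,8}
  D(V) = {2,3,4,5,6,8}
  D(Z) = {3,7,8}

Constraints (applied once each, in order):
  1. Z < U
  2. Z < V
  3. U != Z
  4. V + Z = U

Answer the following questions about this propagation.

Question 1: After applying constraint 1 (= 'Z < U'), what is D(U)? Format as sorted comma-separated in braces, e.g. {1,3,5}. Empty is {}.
Constraint 1 (Z < U) on D(Z)={3,7,8} D(U)={2,3,4,5,7,8}: Z {3,7,8}->{3,7}; U {2,3,4,5,7,8}->{4,5,7,8}
So after constraint 1: D(U) = {4,5,7,8}

Answer: {4,5,7,8}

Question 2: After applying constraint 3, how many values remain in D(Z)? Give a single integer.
Answer: 2

Derivation:
Constraint 1 (Z < U) on D(Z)={3,7,8} D(U)={2,3,4,5,7,8}: Z {3,7,8}->{3,7}; U {2,3,4,5,7,8}->{4,5,7,8}
Constraint 2 (Z < V) on D(Z)={3,7} D(V)={2,3,4,5,6,8}: V {2,3,4,5,6,8}->{4,5,6,8}
Constraint 3 (U != Z) on D(U)={4,5,7,8} D(Z)={3,7}: no change
So after constraint 3: D(Z)={3,7}, size = 2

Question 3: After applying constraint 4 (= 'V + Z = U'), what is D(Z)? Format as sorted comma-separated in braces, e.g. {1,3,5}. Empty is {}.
Answer: {3}

Derivation:
Constraint 1 (Z < U) on D(Z)={3,7,8} D(U)={2,3,4,5,7,8}: Z {3,7,8}->{3,7}; U {2,3,4,5,7,8}->{4,5,7,8}
Constraint 2 (Z < V) on D(Z)={3,7} D(V)={2,3,4,5,6,8}: V {2,3,4,5,6,8}->{4,5,6,8}
Constraint 3 (U != Z) on D(U)={4,5,7,8} D(Z)={3,7}: no change
Constraint 4 (V + Z = U) on D(V)={4,5,6,8} D(Z)={3,7} D(U)={4,5,7,8}: V {4,5,6,8}->{4,5}; Z {3,7}->{3}; U {4,5,7,8}->{7,8}
So after constraint 4: D(Z) = {3}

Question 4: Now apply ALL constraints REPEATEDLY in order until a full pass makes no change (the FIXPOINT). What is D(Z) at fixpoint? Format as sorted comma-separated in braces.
Answer: {3}

Derivation:
pass 0 (initial): D(Z)={3,7,8}
pass 1: U {2,3,4,5,7,8}->{7,8}; V {2,3,4,5,6,8}->{4,5}; Z {3,7,8}->{3}
pass 2: no change
Fixpoint after 2 passes: D(Z) = {3}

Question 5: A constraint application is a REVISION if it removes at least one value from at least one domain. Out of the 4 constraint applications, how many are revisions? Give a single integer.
Answer: 3

Derivation:
Constraint 1 (Z < U) on D(Z)={3,7,8} D(U)={2,3,4,5,7,8}: Z {3,7,8}->{3,7}; U {2,3,4,5,7,8}->{4,5,7,8} => REVISION
Constraint 2 (Z < V) on D(Z)={3,7} D(V)={2,3,4,5,6,8}: V {2,3,4,5,6,8}->{4,5,6,8} => REVISION
Constraint 3 (U != Z) on D(U)={4,5,7,8} D(Z)={3,7}: no change => not a revision
Constraint 4 (V + Z = U) on D(V)={4,5,6,8} D(Z)={3,7} D(U)={4,5,7,8}: V {4,5,6,8}->{4,5}; Z {3,7}->{3}; U {4,5,7,8}->{7,8} => REVISION
Total revisions = 3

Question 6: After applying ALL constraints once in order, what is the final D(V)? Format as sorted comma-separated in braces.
Constraint 1 (Z < U) on D(Z)={3,7,8} D(U)={2,3,4,5,7,8}: Z {3,7,8}->{3,7}; U {2,3,4,5,7,8}->{4,5,7,8}
Constraint 2 (Z < V) on D(Z)={3,7} D(V)={2,3,4,5,6,8}: V {2,3,4,5,6,8}->{4,5,6,8}
Constraint 3 (U != Z) on D(U)={4,5,7,8} D(Z)={3,7}: no change
Constraint 4 (V + Z = U) on D(V)={4,5,6,8} D(Z)={3,7} D(U)={4,5,7,8}: V {4,5,6,8}->{4,5}; Z {3,7}->{3}; U {4,5,7,8}->{7,8}
So after all 4 constraints: D(V) = {4,5}

Answer: {4,5}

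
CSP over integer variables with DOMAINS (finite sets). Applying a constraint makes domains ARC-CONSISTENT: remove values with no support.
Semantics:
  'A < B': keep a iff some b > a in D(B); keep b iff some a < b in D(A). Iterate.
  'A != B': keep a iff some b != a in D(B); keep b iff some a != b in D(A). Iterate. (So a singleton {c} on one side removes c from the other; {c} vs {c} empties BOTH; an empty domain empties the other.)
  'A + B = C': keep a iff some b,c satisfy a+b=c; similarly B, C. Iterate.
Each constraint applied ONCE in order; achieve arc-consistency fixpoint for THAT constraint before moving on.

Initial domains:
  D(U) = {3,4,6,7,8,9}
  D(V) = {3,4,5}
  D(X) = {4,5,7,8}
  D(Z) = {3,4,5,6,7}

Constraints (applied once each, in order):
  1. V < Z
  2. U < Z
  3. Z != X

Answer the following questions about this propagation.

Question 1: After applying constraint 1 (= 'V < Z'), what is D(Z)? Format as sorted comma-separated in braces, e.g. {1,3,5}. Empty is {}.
Answer: {4,5,6,7}

Derivation:
Constraint 1 (V < Z) on D(V)={3,4,5} D(Z)={3,4,5,6,7}: Z {3,4,5,6,7}->{4,5,6,7}
So after constraint 1: D(Z) = {4,5,6,7}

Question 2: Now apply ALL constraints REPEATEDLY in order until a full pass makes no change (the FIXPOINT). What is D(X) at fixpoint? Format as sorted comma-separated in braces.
pass 0 (initial): D(X)={4,5,7,8}
pass 1: U {3,4,6,7,8,9}->{3,4,6}; Z {3,4,5,6,7}->{4,5,6,7}
pass 2: no change
Fixpoint after 2 passes: D(X) = {4,5,7,8}

Answer: {4,5,7,8}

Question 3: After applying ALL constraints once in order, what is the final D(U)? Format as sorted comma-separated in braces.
Constraint 1 (V < Z) on D(V)={3,4,5} D(Z)={3,4,5,6,7}: Z {3,4,5,6,7}->{4,5,6,7}
Constraint 2 (U < Z) on D(U)={3,4,6,7,8,9} D(Z)={4,5,6,7}: U {3,4,6,7,8,9}->{3,4,6}
Constraint 3 (Z != X) on D(Z)={4,5,6,7} D(X)={4,5,7,8}: no change
So after all 3 constraints: D(U) = {3,4,6}

Answer: {3,4,6}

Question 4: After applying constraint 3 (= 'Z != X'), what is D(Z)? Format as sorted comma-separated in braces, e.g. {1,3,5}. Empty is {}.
Answer: {4,5,6,7}

Derivation:
Constraint 1 (V < Z) on D(V)={3,4,5} D(Z)={3,4,5,6,7}: Z {3,4,5,6,7}->{4,5,6,7}
Constraint 2 (U < Z) on D(U)={3,4,6,7,8,9} D(Z)={4,5,6,7}: U {3,4,6,7,8,9}->{3,4,6}
Constraint 3 (Z != X) on D(Z)={4,5,6,7} D(X)={4,5,7,8}: no change
So after constraint 3: D(Z) = {4,5,6,7}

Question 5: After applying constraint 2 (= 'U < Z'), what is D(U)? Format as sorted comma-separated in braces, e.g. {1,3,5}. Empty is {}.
Answer: {3,4,6}

Derivation:
Constraint 1 (V < Z) on D(V)={3,4,5} D(Z)={3,4,5,6,7}: Z {3,4,5,6,7}->{4,5,6,7}
Constraint 2 (U < Z) on D(U)={3,4,6,7,8,9} D(Z)={4,5,6,7}: U {3,4,6,7,8,9}->{3,4,6}
So after constraint 2: D(U) = {3,4,6}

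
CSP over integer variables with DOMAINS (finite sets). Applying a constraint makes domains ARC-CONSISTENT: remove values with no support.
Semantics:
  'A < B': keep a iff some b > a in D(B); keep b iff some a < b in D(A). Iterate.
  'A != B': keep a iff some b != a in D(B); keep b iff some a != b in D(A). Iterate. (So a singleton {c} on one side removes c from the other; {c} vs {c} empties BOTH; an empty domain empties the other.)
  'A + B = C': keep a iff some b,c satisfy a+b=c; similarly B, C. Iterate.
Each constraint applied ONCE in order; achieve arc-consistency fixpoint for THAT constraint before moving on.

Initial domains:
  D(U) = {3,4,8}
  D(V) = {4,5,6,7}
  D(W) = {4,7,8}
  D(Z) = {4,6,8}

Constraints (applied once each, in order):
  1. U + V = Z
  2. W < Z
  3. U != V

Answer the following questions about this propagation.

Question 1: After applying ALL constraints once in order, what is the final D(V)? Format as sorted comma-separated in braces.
Answer: {4,5}

Derivation:
Constraint 1 (U + V = Z) on D(U)={3,4,8} D(V)={4,5,6,7} D(Z)={4,6,8}: U {3,4,8}->{3,4}; V {4,5,6,7}->{4,5}; Z {4,6,8}->{8}
Constraint 2 (W < Z) on D(W)={4,7,8} D(Z)={8}: W {4,7,8}->{4,7}
Constraint 3 (U != V) on D(U)={3,4} D(V)={4,5}: no change
So after all 3 constraints: D(V) = {4,5}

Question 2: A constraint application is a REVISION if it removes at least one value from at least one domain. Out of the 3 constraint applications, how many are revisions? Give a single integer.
Answer: 2

Derivation:
Constraint 1 (U + V = Z) on D(U)={3,4,8} D(V)={4,5,6,7} D(Z)={4,6,8}: U {3,4,8}->{3,4}; V {4,5,6,7}->{4,5}; Z {4,6,8}->{8} => REVISION
Constraint 2 (W < Z) on D(W)={4,7,8} D(Z)={8}: W {4,7,8}->{4,7} => REVISION
Constraint 3 (U != V) on D(U)={3,4} D(V)={4,5}: no change => not a revision
Total revisions = 2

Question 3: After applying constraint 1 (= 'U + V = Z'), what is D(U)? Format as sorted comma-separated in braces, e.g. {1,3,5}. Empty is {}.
Answer: {3,4}

Derivation:
Constraint 1 (U + V = Z) on D(U)={3,4,8} D(V)={4,5,6,7} D(Z)={4,6,8}: U {3,4,8}->{3,4}; V {4,5,6,7}->{4,5}; Z {4,6,8}->{8}
So after constraint 1: D(U) = {3,4}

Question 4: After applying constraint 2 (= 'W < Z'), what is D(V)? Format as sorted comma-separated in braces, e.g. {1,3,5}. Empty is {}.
Answer: {4,5}

Derivation:
Constraint 1 (U + V = Z) on D(U)={3,4,8} D(V)={4,5,6,7} D(Z)={4,6,8}: U {3,4,8}->{3,4}; V {4,5,6,7}->{4,5}; Z {4,6,8}->{8}
Constraint 2 (W < Z) on D(W)={4,7,8} D(Z)={8}: W {4,7,8}->{4,7}
So after constraint 2: D(V) = {4,5}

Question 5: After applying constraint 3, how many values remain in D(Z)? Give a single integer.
Answer: 1

Derivation:
Constraint 1 (U + V = Z) on D(U)={3,4,8} D(V)={4,5,6,7} D(Z)={4,6,8}: U {3,4,8}->{3,4}; V {4,5,6,7}->{4,5}; Z {4,6,8}->{8}
Constraint 2 (W < Z) on D(W)={4,7,8} D(Z)={8}: W {4,7,8}->{4,7}
Constraint 3 (U != V) on D(U)={3,4} D(V)={4,5}: no change
So after constraint 3: D(Z)={8}, size = 1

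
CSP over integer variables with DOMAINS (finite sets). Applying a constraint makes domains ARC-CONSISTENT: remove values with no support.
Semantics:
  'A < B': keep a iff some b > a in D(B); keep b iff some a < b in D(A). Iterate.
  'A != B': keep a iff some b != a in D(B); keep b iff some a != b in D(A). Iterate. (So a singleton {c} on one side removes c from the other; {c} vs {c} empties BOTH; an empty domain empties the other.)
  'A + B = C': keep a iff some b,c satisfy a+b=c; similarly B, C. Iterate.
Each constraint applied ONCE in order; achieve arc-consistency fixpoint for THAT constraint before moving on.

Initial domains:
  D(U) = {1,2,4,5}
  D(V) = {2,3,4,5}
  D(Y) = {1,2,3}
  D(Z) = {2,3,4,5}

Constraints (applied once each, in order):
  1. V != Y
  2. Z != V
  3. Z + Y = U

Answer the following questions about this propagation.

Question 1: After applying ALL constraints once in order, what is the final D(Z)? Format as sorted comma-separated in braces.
Answer: {2,3,4}

Derivation:
Constraint 1 (V != Y) on D(V)={2,3,4,5} D(Y)={1,2,3}: no change
Constraint 2 (Z != V) on D(Z)={2,3,4,5} D(V)={2,3,4,5}: no change
Constraint 3 (Z + Y = U) on D(Z)={2,3,4,5} D(Y)={1,2,3} D(U)={1,2,4,5}: Z {2,3,4,5}->{2,3,4}; U {1,2,4,5}->{4,5}
So after all 3 constraints: D(Z) = {2,3,4}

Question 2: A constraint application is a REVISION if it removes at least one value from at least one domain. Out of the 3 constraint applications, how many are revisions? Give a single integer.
Answer: 1

Derivation:
Constraint 1 (V != Y) on D(V)={2,3,4,5} D(Y)={1,2,3}: no change => not a revision
Constraint 2 (Z != V) on D(Z)={2,3,4,5} D(V)={2,3,4,5}: no change => not a revision
Constraint 3 (Z + Y = U) on D(Z)={2,3,4,5} D(Y)={1,2,3} D(U)={1,2,4,5}: Z {2,3,4,5}->{2,3,4}; U {1,2,4,5}->{4,5} => REVISION
Total revisions = 1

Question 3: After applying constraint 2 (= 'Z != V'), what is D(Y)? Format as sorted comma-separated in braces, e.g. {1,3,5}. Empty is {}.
Answer: {1,2,3}

Derivation:
Constraint 1 (V != Y) on D(V)={2,3,4,5} D(Y)={1,2,3}: no change
Constraint 2 (Z != V) on D(Z)={2,3,4,5} D(V)={2,3,4,5}: no change
So after constraint 2: D(Y) = {1,2,3}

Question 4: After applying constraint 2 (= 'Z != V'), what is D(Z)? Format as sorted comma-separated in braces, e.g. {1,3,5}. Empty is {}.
Answer: {2,3,4,5}

Derivation:
Constraint 1 (V != Y) on D(V)={2,3,4,5} D(Y)={1,2,3}: no change
Constraint 2 (Z != V) on D(Z)={2,3,4,5} D(V)={2,3,4,5}: no change
So after constraint 2: D(Z) = {2,3,4,5}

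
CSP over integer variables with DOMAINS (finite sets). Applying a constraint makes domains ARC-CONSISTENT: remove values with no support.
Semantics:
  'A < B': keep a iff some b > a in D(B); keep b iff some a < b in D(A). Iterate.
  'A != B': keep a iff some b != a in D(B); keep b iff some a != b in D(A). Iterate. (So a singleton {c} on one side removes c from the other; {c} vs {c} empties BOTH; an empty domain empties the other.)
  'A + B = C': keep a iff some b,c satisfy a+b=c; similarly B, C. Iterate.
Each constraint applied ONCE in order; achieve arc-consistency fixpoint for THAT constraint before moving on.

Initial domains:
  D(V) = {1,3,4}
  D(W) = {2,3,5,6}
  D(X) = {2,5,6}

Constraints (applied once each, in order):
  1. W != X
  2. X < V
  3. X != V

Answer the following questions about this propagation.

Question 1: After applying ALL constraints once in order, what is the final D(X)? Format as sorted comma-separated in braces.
Answer: {2}

Derivation:
Constraint 1 (W != X) on D(W)={2,3,5,6} D(X)={2,5,6}: no change
Constraint 2 (X < V) on D(X)={2,5,6} D(V)={1,3,4}: X {2,5,6}->{2}; V {1,3,4}->{3,4}
Constraint 3 (X != V) on D(X)={2} D(V)={3,4}: no change
So after all 3 constraints: D(X) = {2}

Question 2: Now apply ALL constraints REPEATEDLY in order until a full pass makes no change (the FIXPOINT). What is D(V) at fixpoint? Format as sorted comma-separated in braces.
pass 0 (initial): D(V)={1,3,4}
pass 1: V {1,3,4}->{3,4}; X {2,5,6}->{2}
pass 2: W {2,3,5,6}->{3,5,6}
pass 3: no change
Fixpoint after 3 passes: D(V) = {3,4}

Answer: {3,4}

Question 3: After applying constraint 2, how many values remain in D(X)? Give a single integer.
Answer: 1

Derivation:
Constraint 1 (W != X) on D(W)={2,3,5,6} D(X)={2,5,6}: no change
Constraint 2 (X < V) on D(X)={2,5,6} D(V)={1,3,4}: X {2,5,6}->{2}; V {1,3,4}->{3,4}
So after constraint 2: D(X)={2}, size = 1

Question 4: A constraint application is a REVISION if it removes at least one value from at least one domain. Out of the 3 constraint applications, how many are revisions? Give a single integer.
Answer: 1

Derivation:
Constraint 1 (W != X) on D(W)={2,3,5,6} D(X)={2,5,6}: no change => not a revision
Constraint 2 (X < V) on D(X)={2,5,6} D(V)={1,3,4}: X {2,5,6}->{2}; V {1,3,4}->{3,4} => REVISION
Constraint 3 (X != V) on D(X)={2} D(V)={3,4}: no change => not a revision
Total revisions = 1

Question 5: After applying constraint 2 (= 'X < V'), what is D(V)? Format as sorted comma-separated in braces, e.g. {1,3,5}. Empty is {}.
Constraint 1 (W != X) on D(W)={2,3,5,6} D(X)={2,5,6}: no change
Constraint 2 (X < V) on D(X)={2,5,6} D(V)={1,3,4}: X {2,5,6}->{2}; V {1,3,4}->{3,4}
So after constraint 2: D(V) = {3,4}

Answer: {3,4}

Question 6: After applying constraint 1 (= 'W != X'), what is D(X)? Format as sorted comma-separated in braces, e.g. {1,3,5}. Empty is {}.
Answer: {2,5,6}

Derivation:
Constraint 1 (W != X) on D(W)={2,3,5,6} D(X)={2,5,6}: no change
So after constraint 1: D(X) = {2,5,6}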